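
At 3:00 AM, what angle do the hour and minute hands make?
Hour hand position: 3 x 30 + 0 x 0.5 = 90 degrees
Minute hand position: 0 x 6 = 0 degrees
Difference: |90 - 0| = 90 degrees
The angle between the hands is 90 degrees

Final answer: 90 degrees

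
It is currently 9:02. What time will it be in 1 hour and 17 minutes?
Starting time: 9:02
Adding 17 minutes to 2 minutes: 2 + 17 = 19 minutes
Adding 1 hour: 9 + 1 = 10
Final time: 10:19

Final answer: 10:19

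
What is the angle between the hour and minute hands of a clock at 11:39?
Hour hand position: 11 x 30 + 39 x 0.5 = 349.5 degrees
Minute hand position: 39 x 6 = 234 degrees
Difference: |349.5 - 234| = 115.5 degrees
The angle between the hands is 115.5 degrees

Final answer: 115.5 degrees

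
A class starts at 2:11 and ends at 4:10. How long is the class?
From 2:11 to 4:10:
(4 x 60 + 10) - (2 x 60 + 11) = 250 - 131 = 119 minutes
= 1 hour and 59 minutes

Final answer: 1 hour and 59 minutes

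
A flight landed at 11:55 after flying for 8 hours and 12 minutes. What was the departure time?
Starting time: 11:55 = 715 total minutes past 12:00
Subtracting: 8 hours and 12 minutes = 492 minutes
715 - 492 = 223 minutes
= 3 hours and 43 minutes past 12:00 = 3:43

Final answer: 3:43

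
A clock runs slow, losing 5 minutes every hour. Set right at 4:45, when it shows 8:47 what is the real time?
For every 60 true minutes, the faulty clock advances 55 minutes, so 1 faulty-clock minute corresponds to 60/55 true minutes.
From 4:45 to 8:47 on the faulty dial is 242 minutes.
True elapsed: 242 x 60/55 = 264 minutes = 4 hours and 24 minutes.
True time: 4:45 + 4 hours and 24 minutes = 9:09.

Final answer: 9:09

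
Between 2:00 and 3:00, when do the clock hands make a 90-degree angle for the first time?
At t minutes past 2:00, the hour hand is at 30 x 2 + 0.5t degrees and the minute hand is at 6t degrees.
The smaller angle between them is 90 degrees when |30H - 5.5t| = 90 or |30H - 5.5t| = 270.
With H = 2, solve 30 x 2 - 5.5t = +/- target for each target:
  t = (30 x 2 - 90) / 5.5 = -5.45 (outside (0, 60))
  t = (30 x 2 + 90) / 5.5 = 27.27
  t = (30 x 2 - 270) / 5.5 = -38.18 (outside (0, 60))
  t = (30 x 2 + 270) / 5.5 = 60 (outside (0, 60))
Valid solutions in (0, 60): {27.27} minutes.
The first occurrence is t = 27.27 minutes.
The hands form a 90-degree angle at 27.27 minutes past 2:00.

Final answer: 27.27 minutes past 2:00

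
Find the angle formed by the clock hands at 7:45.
Hour hand position: 7 x 30 + 45 x 0.5 = 232.5 degrees
Minute hand position: 45 x 6 = 270 degrees
Difference: |232.5 - 270| = 37.5 degrees
The angle between the hands is 37.5 degrees

Final answer: 37.5 degrees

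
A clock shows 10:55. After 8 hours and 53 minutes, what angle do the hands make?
First find the time 8 hours and 53 minutes after 10:55.
Total minutes: 10 x 60 + 55 + 8 x 60 + 53 = 1188.
1188 mod 720 = 468 minutes = 7:48.
Now compute the angle at 7:48:
Hour hand: 7 x 30 + 48 x 0.5 = 234 degrees
Minute hand: 48 x 6 = 288 degrees
Difference: |234 - 288| = 54 degrees
The angle is 54 degrees

Final answer: 54 degrees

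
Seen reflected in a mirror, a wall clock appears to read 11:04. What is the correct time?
Reflection across the vertical (12-6) axis maps a hand at angle A degrees to (360 - A) degrees, which sends a reading of T minutes past 12:00 to (720 - T) minutes past 12:00.
Mirror reads 11:04 = 664 minutes past 12:00.
Actual time: (720 - 664) mod 720 = 56 minutes = 12:56.

Final answer: 12:56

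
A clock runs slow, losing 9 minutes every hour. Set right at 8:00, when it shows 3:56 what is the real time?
For every 60 true minutes, the faulty clock advances 51 minutes, so 1 faulty-clock minute corresponds to 60/51 true minutes.
From 8:00 to 3:56 on the faulty dial is 476 minutes.
True elapsed: 476 x 60/51 = 560 minutes = 9 hours and 20 minutes.
True time: 8:00 + 9 hours and 20 minutes = 5:20.

Final answer: 5:20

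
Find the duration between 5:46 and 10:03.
From 5:46 to 10:03:
(10 x 60 + 3) - (5 x 60 + 46) = 603 - 346 = 257 minutes
= 4 hours and 17 minutes

Final answer: 4 hours and 17 minutes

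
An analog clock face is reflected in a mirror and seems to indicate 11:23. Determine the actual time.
Reflection across the vertical (12-6) axis maps a hand at angle A degrees to (360 - A) degrees, which sends a reading of T minutes past 12:00 to (720 - T) minutes past 12:00.
Mirror reads 11:23 = 683 minutes past 12:00.
Actual time: (720 - 683) mod 720 = 37 minutes = 12:37.

Final answer: 12:37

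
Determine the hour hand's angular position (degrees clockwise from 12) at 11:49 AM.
The hour hand moves 30 degrees per hour and 0.5 degrees per minute.
At 11:49: (11) x 30 + 49 x 0.5 = 330 + 24.5 = 354.5 degrees

Final answer: 354.5 degrees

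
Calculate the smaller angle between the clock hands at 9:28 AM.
Hour hand position: 9 x 30 + 28 x 0.5 = 284 degrees
Minute hand position: 28 x 6 = 168 degrees
Difference: |284 - 168| = 116 degrees
The angle between the hands is 116 degrees

Final answer: 116 degrees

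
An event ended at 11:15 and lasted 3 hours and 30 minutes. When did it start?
Starting time: 11:15 = 675 total minutes past 12:00
Subtracting: 3 hours and 30 minutes = 210 minutes
675 - 210 = 465 minutes
= 7 hours and 45 minutes past 12:00 = 7:45

Final answer: 7:45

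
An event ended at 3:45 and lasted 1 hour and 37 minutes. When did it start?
Starting time: 3:45 = 225 total minutes past 12:00
Subtracting: 1 hour and 37 minutes = 97 minutes
225 - 97 = 128 minutes
= 2 hours and 8 minutes past 12:00 = 2:08

Final answer: 2:08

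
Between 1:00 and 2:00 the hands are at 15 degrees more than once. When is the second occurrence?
At t minutes past 1:00, the hour hand is at 30 x 1 + 0.5t degrees and the minute hand is at 6t degrees.
The smaller angle between them is 15 degrees when |30H - 5.5t| = 15 or |30H - 5.5t| = 345.
With H = 1, solve 30 x 1 - 5.5t = +/- target for each target:
  t = (30 x 1 - 15) / 5.5 = 2.73
  t = (30 x 1 + 15) / 5.5 = 8.18
  t = (30 x 1 - 345) / 5.5 = -57.27 (outside (0, 60))
  t = (30 x 1 + 345) / 5.5 = 68.18 (outside (0, 60))
Valid solutions in (0, 60): {2.73, 8.18} minutes.
The second occurrence is t = 8.18 minutes.
The hands form a 15-degree angle at 8.18 minutes past 1:00.

Final answer: 8.18 minutes past 1:00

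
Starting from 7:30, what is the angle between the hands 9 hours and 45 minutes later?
First find the time 9 hours and 45 minutes after 7:30.
Total minutes: 7 x 60 + 30 + 9 x 60 + 45 = 1035.
1035 mod 720 = 315 minutes = 5:15.
Now compute the angle at 5:15:
Hour hand: 5 x 30 + 15 x 0.5 = 157.5 degrees
Minute hand: 15 x 6 = 90 degrees
Difference: |157.5 - 90| = 67.5 degrees
The angle is 67.5 degrees

Final answer: 67.5 degrees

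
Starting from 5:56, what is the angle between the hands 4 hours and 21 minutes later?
First find the time 4 hours and 21 minutes after 5:56.
Total minutes: 5 x 60 + 56 + 4 x 60 + 21 = 617.
617 mod 720 = 617 minutes = 10:17.
Now compute the angle at 10:17:
Hour hand: 10 x 30 + 17 x 0.5 = 308.5 degrees
Minute hand: 17 x 6 = 102 degrees
Difference: |308.5 - 102| = 206.5 degrees
Smaller angle: 360 - 206.5 = 153.5 degrees

Final answer: 153.5 degrees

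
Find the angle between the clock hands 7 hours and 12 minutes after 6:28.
First find the time 7 hours and 12 minutes after 6:28.
Total minutes: 6 x 60 + 28 + 7 x 60 + 12 = 820.
820 mod 720 = 100 minutes = 1:40.
Now compute the angle at 1:40:
Hour hand: 1 x 30 + 40 x 0.5 = 50 degrees
Minute hand: 40 x 6 = 240 degrees
Difference: |50 - 240| = 190 degrees
Smaller angle: 360 - 190 = 170 degrees

Final answer: 170 degrees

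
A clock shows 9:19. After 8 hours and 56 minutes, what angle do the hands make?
First find the time 8 hours and 56 minutes after 9:19.
Total minutes: 9 x 60 + 19 + 8 x 60 + 56 = 1095.
1095 mod 720 = 375 minutes = 6:15.
Now compute the angle at 6:15:
Hour hand: 6 x 30 + 15 x 0.5 = 187.5 degrees
Minute hand: 15 x 6 = 90 degrees
Difference: |187.5 - 90| = 97.5 degrees
The angle is 97.5 degrees

Final answer: 97.5 degrees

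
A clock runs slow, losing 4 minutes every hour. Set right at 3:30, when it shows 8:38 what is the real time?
For every 60 true minutes, the faulty clock advances 56 minutes, so 1 faulty-clock minute corresponds to 60/56 true minutes.
From 3:30 to 8:38 on the faulty dial is 308 minutes.
True elapsed: 308 x 60/56 = 330 minutes = 5 hours and 30 minutes.
True time: 3:30 + 5 hours and 30 minutes = 9:00.

Final answer: 9:00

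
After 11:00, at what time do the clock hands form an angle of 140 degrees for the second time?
At t minutes past 11:00, the hour hand is at 30 x 11 + 0.5t degrees and the minute hand is at 6t degrees.
The smaller angle between them is 140 degrees when |30H - 5.5t| = 140 or |30H - 5.5t| = 220.
With H = 11, solve 30 x 11 - 5.5t = +/- target for each target:
  t = (30 x 11 - 140) / 5.5 = 34.55
  t = (30 x 11 + 140) / 5.5 = 85.45 (outside (0, 60))
  t = (30 x 11 - 220) / 5.5 = 20
  t = (30 x 11 + 220) / 5.5 = 100 (outside (0, 60))
Valid solutions in (0, 60): {20, 34.55} minutes.
The second occurrence is t = 34.55 minutes.
The hands form a 140-degree angle at 34.55 minutes past 11:00.

Final answer: 34.55 minutes past 11:00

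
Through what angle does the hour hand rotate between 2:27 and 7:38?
The hour hand moves 0.5 degrees per minute.
Time elapsed: 7:38 - 2:27 = 311 minutes
Angular displacement: 311 x 0.5 = 155.5 degrees

Final answer: 155.5 degrees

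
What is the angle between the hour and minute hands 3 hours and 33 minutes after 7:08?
First find the time 3 hours and 33 minutes after 7:08.
Total minutes: 7 x 60 + 8 + 3 x 60 + 33 = 641.
641 mod 720 = 641 minutes = 10:41.
Now compute the angle at 10:41:
Hour hand: 10 x 30 + 41 x 0.5 = 320.5 degrees
Minute hand: 41 x 6 = 246 degrees
Difference: |320.5 - 246| = 74.5 degrees
The angle is 74.5 degrees

Final answer: 74.5 degrees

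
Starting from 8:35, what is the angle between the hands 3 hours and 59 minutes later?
First find the time 3 hours and 59 minutes after 8:35.
Total minutes: 8 x 60 + 35 + 3 x 60 + 59 = 754.
754 mod 720 = 34 minutes = 12:34.
Now compute the angle at 12:34:
Hour hand: 0 x 30 + 34 x 0.5 = 17 degrees
Minute hand: 34 x 6 = 204 degrees
Difference: |17 - 204| = 187 degrees
Smaller angle: 360 - 187 = 173 degrees

Final answer: 173 degrees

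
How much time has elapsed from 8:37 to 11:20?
From 8:37 to 11:20:
(11 x 60 + 20) - (8 x 60 + 37) = 680 - 517 = 163 minutes
= 2 hours and 43 minutes

Final answer: 2 hours and 43 minutes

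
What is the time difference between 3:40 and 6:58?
From 3:40 to 6:58:
(6 x 60 + 58) - (3 x 60 + 40) = 418 - 220 = 198 minutes
= 3 hours and 18 minutes

Final answer: 3 hours and 18 minutes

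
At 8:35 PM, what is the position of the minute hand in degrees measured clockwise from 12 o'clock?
The minute hand moves 6 degrees per minute.
At 8:35: 35 x 6 = 210 degrees

Final answer: 210 degrees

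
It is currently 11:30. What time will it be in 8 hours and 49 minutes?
Starting time: 11:30
Adding 49 minutes to 30 minutes: 30 + 49 = 79 minutes = 1 hour and 19 minutes
Adding 8 hours: 11 + 8 + 1 (carry) = 20 - 12 = 8
Final time: 8:19

Final answer: 8:19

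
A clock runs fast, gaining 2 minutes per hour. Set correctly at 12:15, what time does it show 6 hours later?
For every 60 true minutes, the faulty clock advances 60 + 2 = 62 minutes.
True elapsed: 6 hours = 360 minutes.
Faulty clock advances: 360 x 62/60 = 372 minutes (drift: 12 minutes ahead).
Shown time: 12:15 + 372 minutes = 6:27.

Final answer: 6:27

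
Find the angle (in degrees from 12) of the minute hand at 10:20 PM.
The minute hand moves 6 degrees per minute.
At 10:20: 20 x 6 = 120 degrees

Final answer: 120 degrees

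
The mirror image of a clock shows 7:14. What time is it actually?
Reflection across the vertical (12-6) axis maps a hand at angle A degrees to (360 - A) degrees, which sends a reading of T minutes past 12:00 to (720 - T) minutes past 12:00.
Mirror reads 7:14 = 434 minutes past 12:00.
Actual time: (720 - 434) mod 720 = 286 minutes = 4:46.

Final answer: 4:46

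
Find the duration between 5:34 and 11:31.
From 5:34 to 11:31:
(11 x 60 + 31) - (5 x 60 + 34) = 691 - 334 = 357 minutes
= 5 hours and 57 minutes

Final answer: 5 hours and 57 minutes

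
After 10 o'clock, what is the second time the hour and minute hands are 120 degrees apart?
At t minutes past 10:00, the hour hand is at 30 x 10 + 0.5t degrees and the minute hand is at 6t degrees.
The smaller angle between them is 120 degrees when |30H - 5.5t| = 120 or |30H - 5.5t| = 240.
With H = 10, solve 30 x 10 - 5.5t = +/- target for each target:
  t = (30 x 10 - 120) / 5.5 = 32.73
  t = (30 x 10 + 120) / 5.5 = 76.36 (outside (0, 60))
  t = (30 x 10 - 240) / 5.5 = 10.91
  t = (30 x 10 + 240) / 5.5 = 98.18 (outside (0, 60))
Valid solutions in (0, 60): {10.91, 32.73} minutes.
The second occurrence is t = 32.73 minutes.
The hands form a 120-degree angle at 32.73 minutes past 10:00.

Final answer: 32.73 minutes past 10:00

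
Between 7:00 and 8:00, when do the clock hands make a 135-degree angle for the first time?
At t minutes past 7:00, the hour hand is at 30 x 7 + 0.5t degrees and the minute hand is at 6t degrees.
The smaller angle between them is 135 degrees when |30H - 5.5t| = 135 or |30H - 5.5t| = 225.
With H = 7, solve 30 x 7 - 5.5t = +/- target for each target:
  t = (30 x 7 - 135) / 5.5 = 13.64
  t = (30 x 7 + 135) / 5.5 = 62.73 (outside (0, 60))
  t = (30 x 7 - 225) / 5.5 = -2.73 (outside (0, 60))
  t = (30 x 7 + 225) / 5.5 = 79.09 (outside (0, 60))
Valid solutions in (0, 60): {13.64} minutes.
The first occurrence is t = 13.64 minutes.
The hands form a 135-degree angle at 13.64 minutes past 7:00.

Final answer: 13.64 minutes past 7:00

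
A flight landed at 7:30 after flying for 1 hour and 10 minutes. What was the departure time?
Starting time: 7:30 = 450 total minutes past 12:00
Subtracting: 1 hour and 10 minutes = 70 minutes
450 - 70 = 380 minutes
= 6 hours and 20 minutes past 12:00 = 6:20

Final answer: 6:20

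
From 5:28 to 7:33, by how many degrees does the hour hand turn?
The hour hand moves 0.5 degrees per minute.
Time elapsed: 7:33 - 5:28 = 125 minutes
Angular displacement: 125 x 0.5 = 62.5 degrees

Final answer: 62.5 degrees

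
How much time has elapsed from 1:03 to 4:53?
From 1:03 to 4:53:
(4 x 60 + 53) - (1 x 60 + 3) = 293 - 63 = 230 minutes
= 3 hours and 50 minutes

Final answer: 3 hours and 50 minutes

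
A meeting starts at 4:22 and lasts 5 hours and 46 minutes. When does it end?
Starting time: 4:22
Adding 46 minutes to 22 minutes: 22 + 46 = 68 minutes = 1 hour and 8 minutes
Adding 5 hours: 4 + 5 + 1 (carry) = 10
Final time: 10:08

Final answer: 10:08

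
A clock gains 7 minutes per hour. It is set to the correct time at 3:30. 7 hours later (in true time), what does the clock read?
For every 60 true minutes, the faulty clock advances 60 + 7 = 67 minutes.
True elapsed: 7 hours = 420 minutes.
Faulty clock advances: 420 x 67/60 = 469 minutes (drift: 49 minutes ahead).
Shown time: 3:30 + 469 minutes = 11:19.

Final answer: 11:19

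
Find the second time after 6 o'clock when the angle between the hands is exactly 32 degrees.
At t minutes past 6:00, the hour hand is at 30 x 6 + 0.5t degrees and the minute hand is at 6t degrees.
The smaller angle between them is 32 degrees when |30H - 5.5t| = 32 or |30H - 5.5t| = 328.
With H = 6, solve 30 x 6 - 5.5t = +/- target for each target:
  t = (30 x 6 - 32) / 5.5 = 26.91
  t = (30 x 6 + 32) / 5.5 = 38.55
  t = (30 x 6 - 328) / 5.5 = -26.91 (outside (0, 60))
  t = (30 x 6 + 328) / 5.5 = 92.36 (outside (0, 60))
Valid solutions in (0, 60): {26.91, 38.55} minutes.
The second occurrence is t = 38.55 minutes.
The hands form a 32-degree angle at 38.55 minutes past 6:00.

Final answer: 38.55 minutes past 6:00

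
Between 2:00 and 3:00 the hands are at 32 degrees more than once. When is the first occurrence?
At t minutes past 2:00, the hour hand is at 30 x 2 + 0.5t degrees and the minute hand is at 6t degrees.
The smaller angle between them is 32 degrees when |30H - 5.5t| = 32 or |30H - 5.5t| = 328.
With H = 2, solve 30 x 2 - 5.5t = +/- target for each target:
  t = (30 x 2 - 32) / 5.5 = 5.09
  t = (30 x 2 + 32) / 5.5 = 16.73
  t = (30 x 2 - 328) / 5.5 = -48.73 (outside (0, 60))
  t = (30 x 2 + 328) / 5.5 = 70.55 (outside (0, 60))
Valid solutions in (0, 60): {5.09, 16.73} minutes.
The first occurrence is t = 5.09 minutes.
The hands form a 32-degree angle at 5.09 minutes past 2:00.

Final answer: 5.09 minutes past 2:00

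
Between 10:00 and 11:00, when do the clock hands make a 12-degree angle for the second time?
At t minutes past 10:00, the hour hand is at 30 x 10 + 0.5t degrees and the minute hand is at 6t degrees.
The smaller angle between them is 12 degrees when |30H - 5.5t| = 12 or |30H - 5.5t| = 348.
With H = 10, solve 30 x 10 - 5.5t = +/- target for each target:
  t = (30 x 10 - 12) / 5.5 = 52.36
  t = (30 x 10 + 12) / 5.5 = 56.73
  t = (30 x 10 - 348) / 5.5 = -8.73 (outside (0, 60))
  t = (30 x 10 + 348) / 5.5 = 117.82 (outside (0, 60))
Valid solutions in (0, 60): {52.36, 56.73} minutes.
The second occurrence is t = 56.73 minutes.
The hands form a 12-degree angle at 56.73 minutes past 10:00.

Final answer: 56.73 minutes past 10:00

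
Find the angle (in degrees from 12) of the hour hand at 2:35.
The hour hand moves 30 degrees per hour and 0.5 degrees per minute.
At 2:35: (2) x 30 + 35 x 0.5 = 60 + 17.5 = 77.5 degrees

Final answer: 77.5 degrees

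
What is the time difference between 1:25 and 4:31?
From 1:25 to 4:31:
(4 x 60 + 31) - (1 x 60 + 25) = 271 - 85 = 186 minutes
= 3 hours and 6 minutes

Final answer: 3 hours and 6 minutes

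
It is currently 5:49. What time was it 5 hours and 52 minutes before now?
Starting time: 5:49 = 349 total minutes past 12:00
Subtracting: 5 hours and 52 minutes = 352 minutes
349 - 352 = -3 (negative, add 12 hours = 720) = 717 minutes
= 11 hours and 57 minutes past 12:00 = 11:57

Final answer: 11:57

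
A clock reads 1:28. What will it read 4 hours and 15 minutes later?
Starting time: 1:28
Adding 15 minutes to 28 minutes: 28 + 15 = 43 minutes
Adding 4 hours: 1 + 4 = 5
Final time: 5:43

Final answer: 5:43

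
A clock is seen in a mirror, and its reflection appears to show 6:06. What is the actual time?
Reflection across the vertical (12-6) axis maps a hand at angle A degrees to (360 - A) degrees, which sends a reading of T minutes past 12:00 to (720 - T) minutes past 12:00.
Mirror reads 6:06 = 366 minutes past 12:00.
Actual time: (720 - 366) mod 720 = 354 minutes = 5:54.

Final answer: 5:54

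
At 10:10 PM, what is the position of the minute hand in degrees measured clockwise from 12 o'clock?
The minute hand moves 6 degrees per minute.
At 10:10: 10 x 6 = 60 degrees

Final answer: 60 degrees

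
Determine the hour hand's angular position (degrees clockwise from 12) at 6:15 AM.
The hour hand moves 30 degrees per hour and 0.5 degrees per minute.
At 6:15: (6) x 30 + 15 x 0.5 = 180 + 7.5 = 187.5 degrees

Final answer: 187.5 degrees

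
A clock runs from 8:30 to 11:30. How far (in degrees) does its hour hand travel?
The hour hand moves 0.5 degrees per minute.
Time elapsed: 11:30 - 8:30 = 180 minutes
Angular displacement: 180 x 0.5 = 90 degrees

Final answer: 90 degrees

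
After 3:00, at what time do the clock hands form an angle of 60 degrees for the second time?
At t minutes past 3:00, the hour hand is at 30 x 3 + 0.5t degrees and the minute hand is at 6t degrees.
The smaller angle between them is 60 degrees when |30H - 5.5t| = 60 or |30H - 5.5t| = 300.
With H = 3, solve 30 x 3 - 5.5t = +/- target for each target:
  t = (30 x 3 - 60) / 5.5 = 5.45
  t = (30 x 3 + 60) / 5.5 = 27.27
  t = (30 x 3 - 300) / 5.5 = -38.18 (outside (0, 60))
  t = (30 x 3 + 300) / 5.5 = 70.91 (outside (0, 60))
Valid solutions in (0, 60): {5.45, 27.27} minutes.
The second occurrence is t = 27.27 minutes.
The hands form a 60-degree angle at 27.27 minutes past 3:00.

Final answer: 27.27 minutes past 3:00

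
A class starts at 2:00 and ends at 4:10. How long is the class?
From 2:00 to 4:10:
(4 x 60 + 10) - (2 x 60 + 0) = 250 - 120 = 130 minutes
= 2 hours and 10 minutes

Final answer: 2 hours and 10 minutes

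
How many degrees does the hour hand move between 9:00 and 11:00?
The hour hand moves 0.5 degrees per minute.
Time elapsed: 11:00 - 9:00 = 120 minutes
Angular displacement: 120 x 0.5 = 60 degrees

Final answer: 60 degrees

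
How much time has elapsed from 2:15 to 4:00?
From 2:15 to 4:00:
(4 x 60 + 0) - (2 x 60 + 15) = 240 - 135 = 105 minutes
= 1 hour and 45 minutes

Final answer: 1 hour and 45 minutes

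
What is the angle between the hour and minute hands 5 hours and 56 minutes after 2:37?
First find the time 5 hours and 56 minutes after 2:37.
Total minutes: 2 x 60 + 37 + 5 x 60 + 56 = 513.
513 mod 720 = 513 minutes = 8:33.
Now compute the angle at 8:33:
Hour hand: 8 x 30 + 33 x 0.5 = 256.5 degrees
Minute hand: 33 x 6 = 198 degrees
Difference: |256.5 - 198| = 58.5 degrees
The angle is 58.5 degrees

Final answer: 58.5 degrees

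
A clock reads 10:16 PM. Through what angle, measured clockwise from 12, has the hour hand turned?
The hour hand moves 30 degrees per hour and 0.5 degrees per minute.
At 10:16: (10) x 30 + 16 x 0.5 = 300 + 8 = 308 degrees

Final answer: 308 degrees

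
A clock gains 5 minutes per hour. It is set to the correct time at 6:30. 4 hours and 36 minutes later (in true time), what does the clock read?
For every 60 true minutes, the faulty clock advances 60 + 5 = 65 minutes.
True elapsed: 4 hours and 36 minutes = 276 minutes.
Faulty clock advances: 276 x 65/60 = 299 minutes (drift: 23 minutes ahead).
Shown time: 6:30 + 299 minutes = 11:29.

Final answer: 11:29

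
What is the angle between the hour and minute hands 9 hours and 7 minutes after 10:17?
First find the time 9 hours and 7 minutes after 10:17.
Total minutes: 10 x 60 + 17 + 9 x 60 + 7 = 1164.
1164 mod 720 = 444 minutes = 7:24.
Now compute the angle at 7:24:
Hour hand: 7 x 30 + 24 x 0.5 = 222 degrees
Minute hand: 24 x 6 = 144 degrees
Difference: |222 - 144| = 78 degrees
The angle is 78 degrees

Final answer: 78 degrees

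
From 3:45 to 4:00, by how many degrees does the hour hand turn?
The hour hand moves 0.5 degrees per minute.
Time elapsed: 4:00 - 3:45 = 15 minutes
Angular displacement: 15 x 0.5 = 7.5 degrees

Final answer: 7.5 degrees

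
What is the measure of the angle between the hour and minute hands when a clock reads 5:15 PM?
Hour hand position: 5 x 30 + 15 x 0.5 = 157.5 degrees
Minute hand position: 15 x 6 = 90 degrees
Difference: |157.5 - 90| = 67.5 degrees
The angle between the hands is 67.5 degrees

Final answer: 67.5 degrees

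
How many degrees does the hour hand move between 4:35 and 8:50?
The hour hand moves 0.5 degrees per minute.
Time elapsed: 8:50 - 4:35 = 255 minutes
Angular displacement: 255 x 0.5 = 127.5 degrees

Final answer: 127.5 degrees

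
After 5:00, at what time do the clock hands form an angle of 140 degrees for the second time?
At t minutes past 5:00, the hour hand is at 30 x 5 + 0.5t degrees and the minute hand is at 6t degrees.
The smaller angle between them is 140 degrees when |30H - 5.5t| = 140 or |30H - 5.5t| = 220.
With H = 5, solve 30 x 5 - 5.5t = +/- target for each target:
  t = (30 x 5 - 140) / 5.5 = 1.82
  t = (30 x 5 + 140) / 5.5 = 52.73
  t = (30 x 5 - 220) / 5.5 = -12.73 (outside (0, 60))
  t = (30 x 5 + 220) / 5.5 = 67.27 (outside (0, 60))
Valid solutions in (0, 60): {1.82, 52.73} minutes.
The second occurrence is t = 52.73 minutes.
The hands form a 140-degree angle at 52.73 minutes past 5:00.

Final answer: 52.73 minutes past 5:00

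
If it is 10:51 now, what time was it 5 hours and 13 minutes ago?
Starting time: 10:51 = 651 total minutes past 12:00
Subtracting: 5 hours and 13 minutes = 313 minutes
651 - 313 = 338 minutes
= 5 hours and 38 minutes past 12:00 = 5:38

Final answer: 5:38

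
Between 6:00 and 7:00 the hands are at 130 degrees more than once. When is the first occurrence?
At t minutes past 6:00, the hour hand is at 30 x 6 + 0.5t degrees and the minute hand is at 6t degrees.
The smaller angle between them is 130 degrees when |30H - 5.5t| = 130 or |30H - 5.5t| = 230.
With H = 6, solve 30 x 6 - 5.5t = +/- target for each target:
  t = (30 x 6 - 130) / 5.5 = 9.09
  t = (30 x 6 + 130) / 5.5 = 56.36
  t = (30 x 6 - 230) / 5.5 = -9.09 (outside (0, 60))
  t = (30 x 6 + 230) / 5.5 = 74.55 (outside (0, 60))
Valid solutions in (0, 60): {9.09, 56.36} minutes.
The first occurrence is t = 9.09 minutes.
The hands form a 130-degree angle at 9.09 minutes past 6:00.

Final answer: 9.09 minutes past 6:00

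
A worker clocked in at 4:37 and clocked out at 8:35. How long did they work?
From 4:37 to 8:35:
(8 x 60 + 35) - (4 x 60 + 37) = 515 - 277 = 238 minutes
= 3 hours and 58 minutes

Final answer: 3 hours and 58 minutes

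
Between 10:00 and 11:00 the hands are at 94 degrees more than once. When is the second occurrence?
At t minutes past 10:00, the hour hand is at 30 x 10 + 0.5t degrees and the minute hand is at 6t degrees.
The smaller angle between them is 94 degrees when |30H - 5.5t| = 94 or |30H - 5.5t| = 266.
With H = 10, solve 30 x 10 - 5.5t = +/- target for each target:
  t = (30 x 10 - 94) / 5.5 = 37.45
  t = (30 x 10 + 94) / 5.5 = 71.64 (outside (0, 60))
  t = (30 x 10 - 266) / 5.5 = 6.18
  t = (30 x 10 + 266) / 5.5 = 102.91 (outside (0, 60))
Valid solutions in (0, 60): {6.18, 37.45} minutes.
The second occurrence is t = 37.45 minutes.
The hands form a 94-degree angle at 37.45 minutes past 10:00.

Final answer: 37.45 minutes past 10:00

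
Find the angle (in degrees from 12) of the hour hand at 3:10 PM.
The hour hand moves 30 degrees per hour and 0.5 degrees per minute.
At 3:10: (3) x 30 + 10 x 0.5 = 90 + 5 = 95 degrees

Final answer: 95 degrees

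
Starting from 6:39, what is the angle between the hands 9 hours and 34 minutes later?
First find the time 9 hours and 34 minutes after 6:39.
Total minutes: 6 x 60 + 39 + 9 x 60 + 34 = 973.
973 mod 720 = 253 minutes = 4:13.
Now compute the angle at 4:13:
Hour hand: 4 x 30 + 13 x 0.5 = 126.5 degrees
Minute hand: 13 x 6 = 78 degrees
Difference: |126.5 - 78| = 48.5 degrees
The angle is 48.5 degrees

Final answer: 48.5 degrees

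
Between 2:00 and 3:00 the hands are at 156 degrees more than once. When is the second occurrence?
At t minutes past 2:00, the hour hand is at 30 x 2 + 0.5t degrees and the minute hand is at 6t degrees.
The smaller angle between them is 156 degrees when |30H - 5.5t| = 156 or |30H - 5.5t| = 204.
With H = 2, solve 30 x 2 - 5.5t = +/- target for each target:
  t = (30 x 2 - 156) / 5.5 = -17.45 (outside (0, 60))
  t = (30 x 2 + 156) / 5.5 = 39.27
  t = (30 x 2 - 204) / 5.5 = -26.18 (outside (0, 60))
  t = (30 x 2 + 204) / 5.5 = 48
Valid solutions in (0, 60): {39.27, 48} minutes.
The second occurrence is t = 48 minutes.
The hands form a 156-degree angle at 48 minutes past 2:00.

Final answer: 48 minutes past 2:00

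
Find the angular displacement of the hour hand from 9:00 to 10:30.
The hour hand moves 0.5 degrees per minute.
Time elapsed: 10:30 - 9:00 = 90 minutes
Angular displacement: 90 x 0.5 = 45 degrees

Final answer: 45 degrees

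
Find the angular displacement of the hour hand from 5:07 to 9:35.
The hour hand moves 0.5 degrees per minute.
Time elapsed: 9:35 - 5:07 = 268 minutes
Angular displacement: 268 x 0.5 = 134 degrees

Final answer: 134 degrees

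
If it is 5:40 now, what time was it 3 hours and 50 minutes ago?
Starting time: 5:40 = 340 total minutes past 12:00
Subtracting: 3 hours and 50 minutes = 230 minutes
340 - 230 = 110 minutes
= 1 hour and 50 minutes past 12:00 = 1:50

Final answer: 1:50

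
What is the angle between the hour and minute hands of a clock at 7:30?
Hour hand position: 7 x 30 + 30 x 0.5 = 225 degrees
Minute hand position: 30 x 6 = 180 degrees
Difference: |225 - 180| = 45 degrees
The angle between the hands is 45 degrees

Final answer: 45 degrees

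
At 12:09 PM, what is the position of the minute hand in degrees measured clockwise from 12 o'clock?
The minute hand moves 6 degrees per minute.
At 12:09: 9 x 6 = 54 degrees

Final answer: 54 degrees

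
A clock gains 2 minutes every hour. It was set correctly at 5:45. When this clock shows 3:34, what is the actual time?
For every 60 true minutes, the faulty clock advances 62 minutes, so 1 faulty-clock minute corresponds to 60/62 true minutes.
From 5:45 to 3:34 on the faulty dial is 589 minutes.
True elapsed: 589 x 60/62 = 570 minutes = 9 hours and 30 minutes.
True time: 5:45 + 9 hours and 30 minutes = 3:15.

Final answer: 3:15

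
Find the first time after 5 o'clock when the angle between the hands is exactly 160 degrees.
At t minutes past 5:00, the hour hand is at 30 x 5 + 0.5t degrees and the minute hand is at 6t degrees.
The smaller angle between them is 160 degrees when |30H - 5.5t| = 160 or |30H - 5.5t| = 200.
With H = 5, solve 30 x 5 - 5.5t = +/- target for each target:
  t = (30 x 5 - 160) / 5.5 = -1.82 (outside (0, 60))
  t = (30 x 5 + 160) / 5.5 = 56.36
  t = (30 x 5 - 200) / 5.5 = -9.09 (outside (0, 60))
  t = (30 x 5 + 200) / 5.5 = 63.64 (outside (0, 60))
Valid solutions in (0, 60): {56.36} minutes.
The first occurrence is t = 56.36 minutes.
The hands form a 160-degree angle at 56.36 minutes past 5:00.

Final answer: 56.36 minutes past 5:00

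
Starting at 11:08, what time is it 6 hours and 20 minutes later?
Starting time: 11:08
Adding 20 minutes to 8 minutes: 8 + 20 = 28 minutes
Adding 6 hours: 11 + 6 = 17 - 12 = 5
Final time: 5:28

Final answer: 5:28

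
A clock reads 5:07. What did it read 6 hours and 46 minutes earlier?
Starting time: 5:07 = 307 total minutes past 12:00
Subtracting: 6 hours and 46 minutes = 406 minutes
307 - 406 = -99 (negative, add 12 hours = 720) = 621 minutes
= 10 hours and 21 minutes past 12:00 = 10:21

Final answer: 10:21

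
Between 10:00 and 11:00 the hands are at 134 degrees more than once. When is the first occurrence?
At t minutes past 10:00, the hour hand is at 30 x 10 + 0.5t degrees and the minute hand is at 6t degrees.
The smaller angle between them is 134 degrees when |30H - 5.5t| = 134 or |30H - 5.5t| = 226.
With H = 10, solve 30 x 10 - 5.5t = +/- target for each target:
  t = (30 x 10 - 134) / 5.5 = 30.18
  t = (30 x 10 + 134) / 5.5 = 78.91 (outside (0, 60))
  t = (30 x 10 - 226) / 5.5 = 13.45
  t = (30 x 10 + 226) / 5.5 = 95.64 (outside (0, 60))
Valid solutions in (0, 60): {13.45, 30.18} minutes.
The first occurrence is t = 13.45 minutes.
The hands form a 134-degree angle at 13.45 minutes past 10:00.

Final answer: 13.45 minutes past 10:00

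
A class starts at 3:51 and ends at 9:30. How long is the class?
From 3:51 to 9:30:
(9 x 60 + 30) - (3 x 60 + 51) = 570 - 231 = 339 minutes
= 5 hours and 39 minutes

Final answer: 5 hours and 39 minutes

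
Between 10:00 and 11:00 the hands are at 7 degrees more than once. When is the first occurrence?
At t minutes past 10:00, the hour hand is at 30 x 10 + 0.5t degrees and the minute hand is at 6t degrees.
The smaller angle between them is 7 degrees when |30H - 5.5t| = 7 or |30H - 5.5t| = 353.
With H = 10, solve 30 x 10 - 5.5t = +/- target for each target:
  t = (30 x 10 - 7) / 5.5 = 53.27
  t = (30 x 10 + 7) / 5.5 = 55.82
  t = (30 x 10 - 353) / 5.5 = -9.64 (outside (0, 60))
  t = (30 x 10 + 353) / 5.5 = 118.73 (outside (0, 60))
Valid solutions in (0, 60): {53.27, 55.82} minutes.
The first occurrence is t = 53.27 minutes.
The hands form a 7-degree angle at 53.27 minutes past 10:00.

Final answer: 53.27 minutes past 10:00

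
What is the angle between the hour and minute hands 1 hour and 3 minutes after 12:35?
First find the time 1 hour and 3 minutes after 12:35.
Total minutes: 12 x 60 + 35 + 1 x 60 + 3 = 818.
818 mod 720 = 98 minutes = 1:38.
Now compute the angle at 1:38:
Hour hand: 1 x 30 + 38 x 0.5 = 49 degrees
Minute hand: 38 x 6 = 228 degrees
Difference: |49 - 228| = 179 degrees
The angle is 179 degrees

Final answer: 179 degrees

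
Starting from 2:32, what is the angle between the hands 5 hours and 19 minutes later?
First find the time 5 hours and 19 minutes after 2:32.
Total minutes: 2 x 60 + 32 + 5 x 60 + 19 = 471.
471 mod 720 = 471 minutes = 7:51.
Now compute the angle at 7:51:
Hour hand: 7 x 30 + 51 x 0.5 = 235.5 degrees
Minute hand: 51 x 6 = 306 degrees
Difference: |235.5 - 306| = 70.5 degrees
The angle is 70.5 degrees

Final answer: 70.5 degrees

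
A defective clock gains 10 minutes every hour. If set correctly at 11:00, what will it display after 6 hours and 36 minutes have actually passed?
For every 60 true minutes, the faulty clock advances 60 + 10 = 70 minutes.
True elapsed: 6 hours and 36 minutes = 396 minutes.
Faulty clock advances: 396 x 70/60 = 462 minutes (drift: 66 minutes ahead).
Shown time: 11:00 + 462 minutes = 6:42.

Final answer: 6:42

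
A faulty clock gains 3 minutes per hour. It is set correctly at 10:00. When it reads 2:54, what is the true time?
For every 60 true minutes, the faulty clock advances 63 minutes, so 1 faulty-clock minute corresponds to 60/63 true minutes.
From 10:00 to 2:54 on the faulty dial is 294 minutes.
True elapsed: 294 x 60/63 = 280 minutes = 4 hours and 40 minutes.
True time: 10:00 + 4 hours and 40 minutes = 2:40.

Final answer: 2:40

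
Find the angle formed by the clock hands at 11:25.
Hour hand position: 11 x 30 + 25 x 0.5 = 342.5 degrees
Minute hand position: 25 x 6 = 150 degrees
Difference: |342.5 - 150| = 192.5 degrees
Since 192.5 > 180, the smaller angle is 360 - 192.5 = 167.5 degrees

Final answer: 167.5 degrees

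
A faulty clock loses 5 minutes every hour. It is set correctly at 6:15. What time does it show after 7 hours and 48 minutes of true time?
For every 60 true minutes, the faulty clock advances 60 - 5 = 55 minutes.
True elapsed: 7 hours and 48 minutes = 468 minutes.
Faulty clock advances: 468 x 55/60 = 429 minutes (drift: 39 minutes behind).
Shown time: 6:15 + 429 minutes = 1:24.

Final answer: 1:24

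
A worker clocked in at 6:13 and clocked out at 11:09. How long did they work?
From 6:13 to 11:09:
(11 x 60 + 9) - (6 x 60 + 13) = 669 - 373 = 296 minutes
= 4 hours and 56 minutes

Final answer: 4 hours and 56 minutes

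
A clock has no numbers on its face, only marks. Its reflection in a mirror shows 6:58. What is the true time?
Reflection across the vertical (12-6) axis maps a hand at angle A degrees to (360 - A) degrees, which sends a reading of T minutes past 12:00 to (720 - T) minutes past 12:00.
Mirror reads 6:58 = 418 minutes past 12:00.
Actual time: (720 - 418) mod 720 = 302 minutes = 5:02.

Final answer: 5:02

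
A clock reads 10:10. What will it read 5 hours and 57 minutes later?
Starting time: 10:10
Adding 57 minutes to 10 minutes: 10 + 57 = 67 minutes = 1 hour and 7 minutes
Adding 5 hours: 10 + 5 + 1 (carry) = 16 - 12 = 4
Final time: 4:07

Final answer: 4:07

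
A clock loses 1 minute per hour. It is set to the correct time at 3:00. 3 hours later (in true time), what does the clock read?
For every 60 true minutes, the faulty clock advances 60 - 1 = 59 minutes.
True elapsed: 3 hours = 180 minutes.
Faulty clock advances: 180 x 59/60 = 177 minutes (drift: 3 minutes behind).
Shown time: 3:00 + 177 minutes = 5:57.

Final answer: 5:57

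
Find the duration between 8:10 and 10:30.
From 8:10 to 10:30:
(10 x 60 + 30) - (8 x 60 + 10) = 630 - 490 = 140 minutes
= 2 hours and 20 minutes

Final answer: 2 hours and 20 minutes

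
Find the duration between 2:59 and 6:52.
From 2:59 to 6:52:
(6 x 60 + 52) - (2 x 60 + 59) = 412 - 179 = 233 minutes
= 3 hours and 53 minutes

Final answer: 3 hours and 53 minutes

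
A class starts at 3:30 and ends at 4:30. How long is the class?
From 3:30 to 4:30:
(4 x 60 + 30) - (3 x 60 + 30) = 270 - 210 = 60 minutes
= 1 hour

Final answer: 1 hour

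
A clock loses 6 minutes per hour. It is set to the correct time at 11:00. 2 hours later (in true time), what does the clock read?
For every 60 true minutes, the faulty clock advances 60 - 6 = 54 minutes.
True elapsed: 2 hours = 120 minutes.
Faulty clock advances: 120 x 54/60 = 108 minutes (drift: 12 minutes behind).
Shown time: 11:00 + 108 minutes = 12:48.

Final answer: 12:48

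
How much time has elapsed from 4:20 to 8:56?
From 4:20 to 8:56:
(8 x 60 + 56) - (4 x 60 + 20) = 536 - 260 = 276 minutes
= 4 hours and 36 minutes

Final answer: 4 hours and 36 minutes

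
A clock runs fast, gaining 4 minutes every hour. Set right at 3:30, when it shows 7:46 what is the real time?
For every 60 true minutes, the faulty clock advances 64 minutes, so 1 faulty-clock minute corresponds to 60/64 true minutes.
From 3:30 to 7:46 on the faulty dial is 256 minutes.
True elapsed: 256 x 60/64 = 240 minutes = 4 hours.
True time: 3:30 + 4 hours = 7:30.

Final answer: 7:30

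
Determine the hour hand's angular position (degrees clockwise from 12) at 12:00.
The hour hand moves 30 degrees per hour and 0.5 degrees per minute.
At 12:00: (0) x 30 + 0 x 0.5 = 0 + 0 = 0 degrees

Final answer: 0 degrees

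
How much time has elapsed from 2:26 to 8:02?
From 2:26 to 8:02:
(8 x 60 + 2) - (2 x 60 + 26) = 482 - 146 = 336 minutes
= 5 hours and 36 minutes

Final answer: 5 hours and 36 minutes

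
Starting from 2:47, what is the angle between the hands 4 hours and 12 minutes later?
First find the time 4 hours and 12 minutes after 2:47.
Total minutes: 2 x 60 + 47 + 4 x 60 + 12 = 419.
419 mod 720 = 419 minutes = 6:59.
Now compute the angle at 6:59:
Hour hand: 6 x 30 + 59 x 0.5 = 209.5 degrees
Minute hand: 59 x 6 = 354 degrees
Difference: |209.5 - 354| = 144.5 degrees
The angle is 144.5 degrees

Final answer: 144.5 degrees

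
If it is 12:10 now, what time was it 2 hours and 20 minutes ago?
Starting time: 12:10 = 10 total minutes past 12:00
Subtracting: 2 hours and 20 minutes = 140 minutes
10 - 140 = -130 (negative, add 12 hours = 720) = 590 minutes
= 9 hours and 50 minutes past 12:00 = 9:50

Final answer: 9:50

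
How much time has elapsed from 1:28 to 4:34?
From 1:28 to 4:34:
(4 x 60 + 34) - (1 x 60 + 28) = 274 - 88 = 186 minutes
= 3 hours and 6 minutes

Final answer: 3 hours and 6 minutes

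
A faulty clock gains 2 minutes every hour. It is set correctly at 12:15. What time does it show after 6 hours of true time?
For every 60 true minutes, the faulty clock advances 60 + 2 = 62 minutes.
True elapsed: 6 hours = 360 minutes.
Faulty clock advances: 360 x 62/60 = 372 minutes (drift: 12 minutes ahead).
Shown time: 12:15 + 372 minutes = 6:27.

Final answer: 6:27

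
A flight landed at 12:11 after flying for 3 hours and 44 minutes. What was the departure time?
Starting time: 12:11 = 11 total minutes past 12:00
Subtracting: 3 hours and 44 minutes = 224 minutes
11 - 224 = -213 (negative, add 12 hours = 720) = 507 minutes
= 8 hours and 27 minutes past 12:00 = 8:27

Final answer: 8:27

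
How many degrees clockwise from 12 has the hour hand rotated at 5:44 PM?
The hour hand moves 30 degrees per hour and 0.5 degrees per minute.
At 5:44: (5) x 30 + 44 x 0.5 = 150 + 22 = 172 degrees

Final answer: 172 degrees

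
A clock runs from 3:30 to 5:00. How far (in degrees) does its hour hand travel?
The hour hand moves 0.5 degrees per minute.
Time elapsed: 5:00 - 3:30 = 90 minutes
Angular displacement: 90 x 0.5 = 45 degrees

Final answer: 45 degrees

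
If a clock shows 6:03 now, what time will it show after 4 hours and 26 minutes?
Starting time: 6:03
Adding 26 minutes to 3 minutes: 3 + 26 = 29 minutes
Adding 4 hours: 6 + 4 = 10
Final time: 10:29

Final answer: 10:29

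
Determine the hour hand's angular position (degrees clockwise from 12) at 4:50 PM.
The hour hand moves 30 degrees per hour and 0.5 degrees per minute.
At 4:50: (4) x 30 + 50 x 0.5 = 120 + 25 = 145 degrees

Final answer: 145 degrees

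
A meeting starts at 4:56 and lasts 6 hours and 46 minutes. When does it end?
Starting time: 4:56
Adding 46 minutes to 56 minutes: 56 + 46 = 102 minutes = 1 hour and 42 minutes
Adding 6 hours: 4 + 6 + 1 (carry) = 11
Final time: 11:42

Final answer: 11:42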